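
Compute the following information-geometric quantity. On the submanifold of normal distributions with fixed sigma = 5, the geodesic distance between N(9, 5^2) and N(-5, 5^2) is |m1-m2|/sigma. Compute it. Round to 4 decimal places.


On the fixed-variance normal subfamily, geodesic distance = |m1-m2|/sigma.
|9 - -5| = 14.
sigma = 5.
d = 14/5 = 2.8000

2.8000


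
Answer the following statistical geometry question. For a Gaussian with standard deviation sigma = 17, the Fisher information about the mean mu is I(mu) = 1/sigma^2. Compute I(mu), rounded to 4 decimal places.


The Fisher information for the mean of a normal distribution is I(mu) = 1/sigma^2.
sigma = 17, so sigma^2 = 289.
I(mu) = 1/289 = 0.0035

0.0035


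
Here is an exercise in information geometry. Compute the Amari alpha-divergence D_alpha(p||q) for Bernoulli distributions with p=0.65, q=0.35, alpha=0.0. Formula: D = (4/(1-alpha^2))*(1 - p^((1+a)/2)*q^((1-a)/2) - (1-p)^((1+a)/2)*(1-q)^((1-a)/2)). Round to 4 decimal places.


Amari alpha-divergence:
D = (4/(1-alpha^2))*(1 - p^((1+a)/2)*q^((1-a)/2) - (1-p)^((1+a)/2)*(1-q)^((1-a)/2)).
alpha = 0.0, p = 0.65, q = 0.35.
e1 = (1+alpha)/2 = 0.5, e2 = (1-alpha)/2 = 0.5.
t1 = p^e1 * q^e2 = 0.65^0.5 * 0.35^0.5 = 0.47697.
t2 = (1-p)^e1 * (1-q)^e2 = 0.35^0.5 * 0.65^0.5 = 0.47697.
4/(1-alpha^2) = 4.0.
D = 4.0*(1 - 0.47697 - 0.47697) = 0.1842

0.1842


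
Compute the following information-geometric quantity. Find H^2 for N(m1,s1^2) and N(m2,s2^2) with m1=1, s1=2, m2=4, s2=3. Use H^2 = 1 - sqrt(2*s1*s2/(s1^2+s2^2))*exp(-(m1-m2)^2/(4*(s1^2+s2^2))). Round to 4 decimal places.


Squared Hellinger distance for Gaussians:
H^2 = 1 - sqrt(2*s1*s2/(s1^2+s2^2)) * exp(-(m1-m2)^2/(4*(s1^2+s2^2))).
s1^2 = 4, s2^2 = 9, s1^2+s2^2 = 13.
sqrt(2*2*3/(13)) = 0.960769.
(m1-m2)^2 = (-3)^2 = 9.
exp(-9/(4*13)) = exp(-0.173077) = 0.841073.
H^2 = 1 - 0.960769*0.841073 = 0.1919

0.1919


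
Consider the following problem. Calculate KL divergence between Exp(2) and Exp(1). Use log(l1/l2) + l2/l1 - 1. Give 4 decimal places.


KL divergence for exponential family:
KL = log(l1/l2) + l2/l1 - 1.
log(2/1) = 0.693147.
1/2 = 0.5.
KL = 0.693147 + 0.5 - 1 = 0.1931

0.1931


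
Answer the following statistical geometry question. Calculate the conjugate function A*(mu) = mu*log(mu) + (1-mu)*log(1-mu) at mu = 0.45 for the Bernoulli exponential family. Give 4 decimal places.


Legendre transform for Bernoulli:
A*(mu) = mu*log(mu) + (1-mu)*log(1-mu).
mu = 0.45, 1-mu = 0.55.
mu*log(mu) = 0.45*log(0.45) = -0.359328.
(1-mu)*log(1-mu) = 0.55*log(0.55) = -0.32881.
A* = -0.359328 + -0.32881 = -0.6881

-0.6881


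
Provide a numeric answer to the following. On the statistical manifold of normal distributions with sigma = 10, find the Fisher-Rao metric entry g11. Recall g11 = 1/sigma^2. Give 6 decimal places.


For the 2-parameter normal family, the Fisher metric has:
  g11 = 1/sigma^2, g22 = 2/sigma^2.
sigma = 10, sigma^2 = 100.
g11 = 0.010000

0.010000


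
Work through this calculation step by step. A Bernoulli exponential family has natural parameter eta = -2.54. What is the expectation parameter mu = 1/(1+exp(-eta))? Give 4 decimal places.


Dual coordinate (expectation parameter) for Bernoulli:
mu = 1/(1+exp(-eta)).
eta = -2.54.
exp(-eta) = exp(2.54) = 12.679671.
mu = 1/(1+12.679671) = 0.0731

0.0731


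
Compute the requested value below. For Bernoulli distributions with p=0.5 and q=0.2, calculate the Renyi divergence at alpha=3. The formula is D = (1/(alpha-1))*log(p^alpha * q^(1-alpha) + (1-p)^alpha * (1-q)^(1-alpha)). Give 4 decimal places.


Renyi divergence of order alpha between Bernoulli distributions:
D = (1/(alpha-1))*log(p^alpha * q^(1-alpha) + (1-p)^alpha * (1-q)^(1-alpha)).
alpha = 3, p = 0.5, q = 0.2.
p^alpha * q^(1-alpha) = 0.5^3 * 0.2^-2 = 3.125.
(1-p)^alpha * (1-q)^(1-alpha) = 0.5^3 * 0.8^-2 = 0.195312.
sum = 3.125 + 0.195312 = 3.320312.
D = (1/2)*log(3.320312) = 0.6000

0.6000


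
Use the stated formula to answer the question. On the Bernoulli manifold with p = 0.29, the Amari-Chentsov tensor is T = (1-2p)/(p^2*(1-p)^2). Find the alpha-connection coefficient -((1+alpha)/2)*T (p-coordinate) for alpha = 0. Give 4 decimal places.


Skewness (Amari-Chentsov) tensor: T = (1-2p)/(p^2*(1-p)^2).
p = 0.29, 1-2p = 0.42, p^2 = 0.0841, (1-p)^2 = 0.5041.
T = 0.42/(0.0841 * 0.5041) = 9.906873.
In the p-coordinate, Gamma^(alpha) = Gamma^(0) - (alpha/2)*T with Gamma^(0) = (1/2)*g'(p) = -T/2,
so Gamma^(alpha) = -((1+alpha)/2)*T.
alpha = 0, -(1+alpha)/2 = -0.5.
Gamma = -0.5 * 9.906873 = -4.9534

-4.9534


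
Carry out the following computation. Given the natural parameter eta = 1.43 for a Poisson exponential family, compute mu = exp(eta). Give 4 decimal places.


Expectation parameter for Poisson exponential family:
mu = exp(eta).
eta = 1.43.
mu = exp(1.43) = 4.1787

4.1787


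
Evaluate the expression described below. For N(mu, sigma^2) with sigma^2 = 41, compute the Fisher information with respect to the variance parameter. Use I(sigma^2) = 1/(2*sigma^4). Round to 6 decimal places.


Fisher information for variance: I(sigma^2) = 1/(2*sigma^4).
sigma^2 = 41, so sigma^4 = 1681.
I = 1/(2*1681) = 1/3362 = 0.000297

0.000297


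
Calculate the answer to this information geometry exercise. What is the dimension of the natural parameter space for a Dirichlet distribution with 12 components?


Exponential family dimension calculation:
Dirichlet with 12 components has 12 natural parameters.

12


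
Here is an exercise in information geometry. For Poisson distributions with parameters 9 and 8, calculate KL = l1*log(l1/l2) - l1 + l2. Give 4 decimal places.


KL divergence for Poisson:
KL = l1*log(l1/l2) - l1 + l2.
l1 = 9, l2 = 8.
log(9/8) = 0.117783.
l1*log(l1/l2) = 9 * 0.117783 = 1.060047.
KL = 1.060047 - 9 + 8 = 0.0600

0.0600


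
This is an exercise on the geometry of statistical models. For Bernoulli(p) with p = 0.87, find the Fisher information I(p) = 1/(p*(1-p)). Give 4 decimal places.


For Bernoulli(p), Fisher information is I(p) = 1/(p*(1-p)).
p = 0.87, 1-p = 0.13.
p*(1-p) = 0.1131.
I(p) = 1/0.1131 = 8.8417

8.8417


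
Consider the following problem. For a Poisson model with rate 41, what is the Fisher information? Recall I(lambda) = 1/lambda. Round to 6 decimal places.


Fisher information for Poisson: I(lambda) = 1/lambda.
lambda = 41.
I(lambda) = 1/41 = 0.024390

0.024390


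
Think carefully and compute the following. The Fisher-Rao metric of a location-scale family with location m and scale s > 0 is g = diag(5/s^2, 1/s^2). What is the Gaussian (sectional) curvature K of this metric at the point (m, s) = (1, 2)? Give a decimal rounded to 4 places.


The metric has the form g = (A dm^2 + B ds^2)/s^2 with A = 5, B = 1.
Substitute u = sqrt(A/B)*m: g = B*(du^2 + ds^2)/s^2, i.e. B times the
Poincare upper half-plane metric, which has constant Gaussian curvature -1.
Scaling a 2D metric by a constant c divides the Gaussian curvature by c,
so K = -1/B = -1/(1) = -1.0000 everywhere (the point (m, s) = (1, 2) is irrelevant:
the curvature is constant).
The requested Gaussian curvature is K = -1.0000.

-1.0000


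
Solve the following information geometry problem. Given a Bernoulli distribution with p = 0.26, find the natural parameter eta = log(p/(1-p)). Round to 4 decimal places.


Natural parameter for Bernoulli: eta = log(p/(1-p)).
p = 0.26, 1-p = 0.74.
p/(1-p) = 0.351351.
eta = log(0.351351) = -1.0460

-1.0460


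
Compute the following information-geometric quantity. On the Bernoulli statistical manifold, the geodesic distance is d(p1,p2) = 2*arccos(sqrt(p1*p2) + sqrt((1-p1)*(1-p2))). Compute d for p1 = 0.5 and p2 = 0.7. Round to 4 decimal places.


Geodesic distance on Bernoulli manifold:
d(p1,p2) = 2*arccos(sqrt(p1*p2) + sqrt((1-p1)*(1-p2))).
sqrt(p1*p2) = sqrt(0.5*0.7) = 0.591608.
sqrt((1-p1)*(1-p2)) = sqrt(0.5*0.3) = 0.387298.
arg = 0.591608 + 0.387298 = 0.978906.
d = 2*arccos(0.978906) = 0.4115

0.4115


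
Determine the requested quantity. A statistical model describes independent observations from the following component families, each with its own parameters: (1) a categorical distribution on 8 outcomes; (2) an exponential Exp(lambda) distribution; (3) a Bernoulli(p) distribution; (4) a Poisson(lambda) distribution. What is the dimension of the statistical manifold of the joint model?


The dimension of a statistical manifold equals the number of free
(independent) real parameters of the model. For a product of independent
blocks the parameter counts add.
- categorical on 8 outcomes (probabilities sum to 1): 8-1 = 7.
- exponential (lambda): 1.
- Bernoulli (p): 1.
- Poisson (lambda): 1.
Total = 7 + 1 + 1 + 1 = 10.
Dimension = 10

10


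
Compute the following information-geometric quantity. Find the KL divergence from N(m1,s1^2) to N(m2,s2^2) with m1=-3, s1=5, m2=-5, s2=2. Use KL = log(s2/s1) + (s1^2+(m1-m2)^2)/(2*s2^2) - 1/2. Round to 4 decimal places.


KL divergence between normal distributions:
KL = log(s2/s1) + (s1^2 + (m1-m2)^2)/(2*s2^2) - 1/2.
log(2/5) = -0.916291.
(5^2 + (-3--5)^2)/(2*2^2) = (25 + 4)/8 = 3.625.
KL = -0.916291 + 3.625 - 0.5 = 2.2087

2.2087


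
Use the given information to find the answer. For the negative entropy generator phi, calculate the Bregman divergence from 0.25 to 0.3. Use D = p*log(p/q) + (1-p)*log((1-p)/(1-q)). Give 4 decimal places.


Bregman divergence with negative entropy generator:
D = p*log(p/q) + (1-p)*log((1-p)/(1-q)).
p = 0.25, q = 0.3.
p*log(p/q) = 0.25*log(0.25/0.3) = -0.04558.
(1-p)*log((1-p)/(1-q)) = 0.75*log(0.75/0.7) = 0.051745.
D = -0.04558 + 0.051745 = 0.0062

0.0062


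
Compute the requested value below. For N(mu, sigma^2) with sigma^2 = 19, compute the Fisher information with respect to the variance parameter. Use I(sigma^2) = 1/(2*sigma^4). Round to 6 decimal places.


Fisher information for variance: I(sigma^2) = 1/(2*sigma^4).
sigma^2 = 19, so sigma^4 = 361.
I = 1/(2*361) = 1/722 = 0.001385

0.001385


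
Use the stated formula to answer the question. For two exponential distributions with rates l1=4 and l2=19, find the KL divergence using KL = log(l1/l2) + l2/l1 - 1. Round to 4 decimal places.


KL divergence for exponential family:
KL = log(l1/l2) + l2/l1 - 1.
log(4/19) = -1.558145.
19/4 = 4.75.
KL = -1.558145 + 4.75 - 1 = 2.1919

2.1919


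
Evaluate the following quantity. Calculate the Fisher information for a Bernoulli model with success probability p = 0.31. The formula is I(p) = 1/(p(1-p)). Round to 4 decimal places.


For Bernoulli(p), Fisher information is I(p) = 1/(p*(1-p)).
p = 0.31, 1-p = 0.69.
p*(1-p) = 0.2139.
I(p) = 1/0.2139 = 4.6751

4.6751


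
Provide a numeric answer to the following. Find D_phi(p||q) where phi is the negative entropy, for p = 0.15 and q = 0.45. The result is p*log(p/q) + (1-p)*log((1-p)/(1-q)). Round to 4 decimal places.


Bregman divergence with negative entropy generator:
D = p*log(p/q) + (1-p)*log((1-p)/(1-q)).
p = 0.15, q = 0.45.
p*log(p/q) = 0.15*log(0.15/0.45) = -0.164792.
(1-p)*log((1-p)/(1-q)) = 0.85*log(0.85/0.55) = 0.37002.
D = -0.164792 + 0.37002 = 0.2052

0.2052


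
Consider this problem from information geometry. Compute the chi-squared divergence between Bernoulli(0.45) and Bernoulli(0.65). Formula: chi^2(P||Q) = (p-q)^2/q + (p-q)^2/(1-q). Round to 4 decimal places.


Chi-squared divergence between Bernoulli distributions:
chi^2 = (p-q)^2/q + (p-q)^2/(1-q).
p = 0.45, q = 0.65, p-q = -0.2.
(p-q)^2 = 0.04.
term1 = 0.04/0.65 = 0.061538.
term2 = 0.04/0.35 = 0.114286.
chi^2 = 0.061538 + 0.114286 = 0.1758

0.1758


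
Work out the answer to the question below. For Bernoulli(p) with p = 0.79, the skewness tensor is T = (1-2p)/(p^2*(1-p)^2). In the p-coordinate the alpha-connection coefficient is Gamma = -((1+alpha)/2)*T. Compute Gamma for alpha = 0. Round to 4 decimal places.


Skewness (Amari-Chentsov) tensor: T = (1-2p)/(p^2*(1-p)^2).
p = 0.79, 1-2p = -0.58, p^2 = 0.6241, (1-p)^2 = 0.0441.
T = -0.58/(0.6241 * 0.0441) = -21.07343.
In the p-coordinate, Gamma^(alpha) = Gamma^(0) - (alpha/2)*T with Gamma^(0) = (1/2)*g'(p) = -T/2,
so Gamma^(alpha) = -((1+alpha)/2)*T.
alpha = 0, -(1+alpha)/2 = -0.5.
Gamma = -0.5 * -21.07343 = 10.5367

10.5367


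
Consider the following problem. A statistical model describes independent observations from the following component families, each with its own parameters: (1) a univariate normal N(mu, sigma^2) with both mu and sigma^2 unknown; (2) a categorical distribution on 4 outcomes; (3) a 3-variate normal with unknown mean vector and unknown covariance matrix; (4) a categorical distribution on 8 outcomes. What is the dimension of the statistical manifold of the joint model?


The dimension of a statistical manifold equals the number of free
(independent) real parameters of the model. For a product of independent
blocks the parameter counts add.
- normal (mu, sigma^2): 2.
- categorical on 4 outcomes (probabilities sum to 1): 4-1 = 3.
- 3-variate normal: 3 (mean) + 3*4/2 = 6 (symmetric covariance) = 9.
- categorical on 8 outcomes (probabilities sum to 1): 8-1 = 7.
Total = 2 + 3 + 9 + 7 = 21.
Dimension = 21

21


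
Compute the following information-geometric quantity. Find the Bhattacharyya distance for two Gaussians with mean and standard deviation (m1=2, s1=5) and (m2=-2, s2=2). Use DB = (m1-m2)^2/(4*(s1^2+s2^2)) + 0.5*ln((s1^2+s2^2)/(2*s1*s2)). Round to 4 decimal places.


Bhattacharyya distance between two Gaussians:
DB = (m1-m2)^2/(4*(s1^2+s2^2)) + (1/2)*ln((s1^2+s2^2)/(2*s1*s2)).
(m1-m2)^2 = (4)^2 = 16.
s1^2+s2^2 = 25 + 4 = 29.
term1 = 16/116 = 0.137931.
term2 = 0.5*ln(29/20.0) = 0.185782.
DB = 0.137931 + 0.185782 = 0.3237

0.3237


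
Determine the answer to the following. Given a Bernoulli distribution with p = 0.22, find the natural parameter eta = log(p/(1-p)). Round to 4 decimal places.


Natural parameter for Bernoulli: eta = log(p/(1-p)).
p = 0.22, 1-p = 0.78.
p/(1-p) = 0.282051.
eta = log(0.282051) = -1.2657

-1.2657


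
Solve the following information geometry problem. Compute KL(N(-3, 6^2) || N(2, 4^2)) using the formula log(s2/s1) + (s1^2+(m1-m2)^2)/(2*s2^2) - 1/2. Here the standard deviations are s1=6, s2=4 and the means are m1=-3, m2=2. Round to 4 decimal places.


KL divergence between normal distributions:
KL = log(s2/s1) + (s1^2 + (m1-m2)^2)/(2*s2^2) - 1/2.
log(4/6) = -0.405465.
(6^2 + (-3-2)^2)/(2*4^2) = (36 + 25)/32 = 1.90625.
KL = -0.405465 + 1.90625 - 0.5 = 1.0008

1.0008


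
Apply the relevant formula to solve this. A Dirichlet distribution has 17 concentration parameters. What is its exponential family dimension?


Exponential family dimension calculation:
Dirichlet with 17 components has 17 natural parameters.

17


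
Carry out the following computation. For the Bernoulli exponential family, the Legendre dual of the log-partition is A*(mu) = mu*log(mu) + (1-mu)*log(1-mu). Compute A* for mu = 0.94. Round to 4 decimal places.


Legendre transform for Bernoulli:
A*(mu) = mu*log(mu) + (1-mu)*log(1-mu).
mu = 0.94, 1-mu = 0.06.
mu*log(mu) = 0.94*log(0.94) = -0.058163.
(1-mu)*log(1-mu) = 0.06*log(0.06) = -0.168805.
A* = -0.058163 + -0.168805 = -0.2270

-0.2270


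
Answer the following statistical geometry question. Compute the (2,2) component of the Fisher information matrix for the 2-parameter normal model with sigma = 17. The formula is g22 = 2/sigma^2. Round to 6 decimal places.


For the 2-parameter normal family, the Fisher metric has:
  g11 = 1/sigma^2, g22 = 2/sigma^2.
sigma = 17, sigma^2 = 289.
g22 = 0.006920

0.006920


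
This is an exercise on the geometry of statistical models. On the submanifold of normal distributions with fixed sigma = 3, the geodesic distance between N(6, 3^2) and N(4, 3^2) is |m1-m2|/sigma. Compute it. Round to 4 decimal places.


On the fixed-variance normal subfamily, geodesic distance = |m1-m2|/sigma.
|6 - 4| = 2.
sigma = 3.
d = 2/3 = 0.6667

0.6667


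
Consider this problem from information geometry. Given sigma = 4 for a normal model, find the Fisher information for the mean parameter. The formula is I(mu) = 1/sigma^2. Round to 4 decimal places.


The Fisher information for the mean of a normal distribution is I(mu) = 1/sigma^2.
sigma = 4, so sigma^2 = 16.
I(mu) = 1/16 = 0.0625

0.0625


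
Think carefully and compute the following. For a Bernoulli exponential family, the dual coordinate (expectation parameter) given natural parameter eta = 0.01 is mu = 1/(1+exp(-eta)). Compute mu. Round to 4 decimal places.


Dual coordinate (expectation parameter) for Bernoulli:
mu = 1/(1+exp(-eta)).
eta = 0.01.
exp(-eta) = exp(-0.01) = 0.99005.
mu = 1/(1+0.99005) = 0.5025

0.5025


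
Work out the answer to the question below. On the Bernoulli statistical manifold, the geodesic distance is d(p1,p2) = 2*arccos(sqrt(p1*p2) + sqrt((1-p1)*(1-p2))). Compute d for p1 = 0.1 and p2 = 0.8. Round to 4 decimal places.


Geodesic distance on Bernoulli manifold:
d(p1,p2) = 2*arccos(sqrt(p1*p2) + sqrt((1-p1)*(1-p2))).
sqrt(p1*p2) = sqrt(0.1*0.8) = 0.282843.
sqrt((1-p1)*(1-p2)) = sqrt(0.9*0.2) = 0.424264.
arg = 0.282843 + 0.424264 = 0.707107.
d = 2*arccos(0.707107) = 1.5708

1.5708


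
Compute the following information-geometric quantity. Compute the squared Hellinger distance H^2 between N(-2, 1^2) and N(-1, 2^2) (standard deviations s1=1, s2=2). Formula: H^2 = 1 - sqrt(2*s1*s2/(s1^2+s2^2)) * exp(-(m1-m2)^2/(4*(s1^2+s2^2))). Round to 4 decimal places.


Squared Hellinger distance for Gaussians:
H^2 = 1 - sqrt(2*s1*s2/(s1^2+s2^2)) * exp(-(m1-m2)^2/(4*(s1^2+s2^2))).
s1^2 = 1, s2^2 = 4, s1^2+s2^2 = 5.
sqrt(2*1*2/(5)) = 0.894427.
(m1-m2)^2 = (-1)^2 = 1.
exp(-1/(4*5)) = exp(-0.05) = 0.951229.
H^2 = 1 - 0.894427*0.951229 = 0.1492

0.1492


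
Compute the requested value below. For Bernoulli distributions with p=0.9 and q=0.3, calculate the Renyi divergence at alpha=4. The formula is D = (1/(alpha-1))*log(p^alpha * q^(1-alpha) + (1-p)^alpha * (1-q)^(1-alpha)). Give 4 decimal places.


Renyi divergence of order alpha between Bernoulli distributions:
D = (1/(alpha-1))*log(p^alpha * q^(1-alpha) + (1-p)^alpha * (1-q)^(1-alpha)).
alpha = 4, p = 0.9, q = 0.3.
p^alpha * q^(1-alpha) = 0.9^4 * 0.3^-3 = 24.3.
(1-p)^alpha * (1-q)^(1-alpha) = 0.1^4 * 0.7^-3 = 0.000292.
sum = 24.3 + 0.000292 = 24.300292.
D = (1/3)*log(24.300292) = 1.0635

1.0635


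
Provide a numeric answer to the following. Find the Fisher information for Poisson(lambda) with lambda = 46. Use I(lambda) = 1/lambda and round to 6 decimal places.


Fisher information for Poisson: I(lambda) = 1/lambda.
lambda = 46.
I(lambda) = 1/46 = 0.021739

0.021739


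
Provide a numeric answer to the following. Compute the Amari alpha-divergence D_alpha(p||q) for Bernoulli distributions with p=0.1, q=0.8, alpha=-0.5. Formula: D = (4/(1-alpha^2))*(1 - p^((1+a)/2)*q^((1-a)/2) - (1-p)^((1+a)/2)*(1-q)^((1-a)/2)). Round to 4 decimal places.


Amari alpha-divergence:
D = (4/(1-alpha^2))*(1 - p^((1+a)/2)*q^((1-a)/2) - (1-p)^((1+a)/2)*(1-q)^((1-a)/2)).
alpha = -0.5, p = 0.1, q = 0.8.
e1 = (1+alpha)/2 = 0.25, e2 = (1-alpha)/2 = 0.75.
t1 = p^e1 * q^e2 = 0.1^0.25 * 0.8^0.75 = 0.475683.
t2 = (1-p)^e1 * (1-q)^e2 = 0.9^0.25 * 0.2^0.75 = 0.291295.
4/(1-alpha^2) = 5.333333.
D = 5.333333*(1 - 0.475683 - 0.291295) = 1.2428

1.2428


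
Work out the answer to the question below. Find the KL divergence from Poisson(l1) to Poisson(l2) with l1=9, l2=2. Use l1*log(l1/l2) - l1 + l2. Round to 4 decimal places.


KL divergence for Poisson:
KL = l1*log(l1/l2) - l1 + l2.
l1 = 9, l2 = 2.
log(9/2) = 1.504077.
l1*log(l1/l2) = 9 * 1.504077 = 13.536697.
KL = 13.536697 - 9 + 2 = 6.5367

6.5367


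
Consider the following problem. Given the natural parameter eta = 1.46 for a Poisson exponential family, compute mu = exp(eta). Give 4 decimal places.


Expectation parameter for Poisson exponential family:
mu = exp(eta).
eta = 1.46.
mu = exp(1.46) = 4.3060

4.3060


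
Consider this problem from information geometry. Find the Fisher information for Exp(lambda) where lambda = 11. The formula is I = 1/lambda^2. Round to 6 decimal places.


Fisher information for exponential: I(lambda) = 1/lambda^2.
lambda = 11, lambda^2 = 121.
I = 1/121 = 0.008264

0.008264


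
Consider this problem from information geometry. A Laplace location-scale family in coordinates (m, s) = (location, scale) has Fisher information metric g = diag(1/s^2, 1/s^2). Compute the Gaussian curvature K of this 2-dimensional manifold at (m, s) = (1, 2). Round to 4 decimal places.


The metric has the form g = (A dm^2 + B ds^2)/s^2 with A = 1, B = 1.
Substitute u = sqrt(A/B)*m: g = B*(du^2 + ds^2)/s^2, i.e. B times the
Poincare upper half-plane metric, which has constant Gaussian curvature -1.
Scaling a 2D metric by a constant c divides the Gaussian curvature by c,
so K = -1/B = -1/(1) = -1.0000 everywhere (the point (m, s) = (1, 2) is irrelevant:
the curvature is constant).
The requested Gaussian curvature is K = -1.0000.

-1.0000


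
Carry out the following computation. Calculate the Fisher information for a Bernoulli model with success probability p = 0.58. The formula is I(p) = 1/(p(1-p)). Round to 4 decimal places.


For Bernoulli(p), Fisher information is I(p) = 1/(p*(1-p)).
p = 0.58, 1-p = 0.42.
p*(1-p) = 0.2436.
I(p) = 1/0.2436 = 4.1051

4.1051


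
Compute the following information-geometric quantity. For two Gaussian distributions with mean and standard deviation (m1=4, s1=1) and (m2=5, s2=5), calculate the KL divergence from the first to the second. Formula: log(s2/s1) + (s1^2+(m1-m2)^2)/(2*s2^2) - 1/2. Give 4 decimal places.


KL divergence between normal distributions:
KL = log(s2/s1) + (s1^2 + (m1-m2)^2)/(2*s2^2) - 1/2.
log(5/1) = 1.609438.
(1^2 + (4-5)^2)/(2*5^2) = (1 + 1)/50 = 0.04.
KL = 1.609438 + 0.04 - 0.5 = 1.1494

1.1494


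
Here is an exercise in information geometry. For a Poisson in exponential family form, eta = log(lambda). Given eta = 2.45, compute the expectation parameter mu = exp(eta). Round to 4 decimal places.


Expectation parameter for Poisson exponential family:
mu = exp(eta).
eta = 2.45.
mu = exp(2.45) = 11.5883

11.5883


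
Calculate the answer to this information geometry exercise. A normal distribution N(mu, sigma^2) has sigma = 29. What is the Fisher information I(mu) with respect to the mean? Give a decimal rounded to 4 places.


The Fisher information for the mean of a normal distribution is I(mu) = 1/sigma^2.
sigma = 29, so sigma^2 = 841.
I(mu) = 1/841 = 0.0012

0.0012


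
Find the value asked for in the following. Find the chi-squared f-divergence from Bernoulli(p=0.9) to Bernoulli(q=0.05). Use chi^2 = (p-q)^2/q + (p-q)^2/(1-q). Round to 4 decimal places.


Chi-squared divergence between Bernoulli distributions:
chi^2 = (p-q)^2/q + (p-q)^2/(1-q).
p = 0.9, q = 0.05, p-q = 0.85.
(p-q)^2 = 0.7225.
term1 = 0.7225/0.05 = 14.45.
term2 = 0.7225/0.95 = 0.760526.
chi^2 = 14.45 + 0.760526 = 15.2105

15.2105


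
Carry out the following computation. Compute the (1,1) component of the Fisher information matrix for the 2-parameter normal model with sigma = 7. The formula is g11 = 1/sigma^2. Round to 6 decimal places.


For the 2-parameter normal family, the Fisher metric has:
  g11 = 1/sigma^2, g22 = 2/sigma^2.
sigma = 7, sigma^2 = 49.
g11 = 0.020408

0.020408


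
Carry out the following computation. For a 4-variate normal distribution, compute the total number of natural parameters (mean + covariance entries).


Exponential family dimension calculation:
For 4-dim MVN: mean has 4 params, covariance has 4*5/2 = 10 unique entries.
Total dim = 4 + 10 = 14.

14


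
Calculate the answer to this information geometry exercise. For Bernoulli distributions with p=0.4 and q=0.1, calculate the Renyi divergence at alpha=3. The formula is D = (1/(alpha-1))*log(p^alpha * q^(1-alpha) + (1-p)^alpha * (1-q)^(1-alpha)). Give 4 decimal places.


Renyi divergence of order alpha between Bernoulli distributions:
D = (1/(alpha-1))*log(p^alpha * q^(1-alpha) + (1-p)^alpha * (1-q)^(1-alpha)).
alpha = 3, p = 0.4, q = 0.1.
p^alpha * q^(1-alpha) = 0.4^3 * 0.1^-2 = 6.4.
(1-p)^alpha * (1-q)^(1-alpha) = 0.6^3 * 0.9^-2 = 0.266667.
sum = 6.4 + 0.266667 = 6.666667.
D = (1/2)*log(6.666667) = 0.9486

0.9486


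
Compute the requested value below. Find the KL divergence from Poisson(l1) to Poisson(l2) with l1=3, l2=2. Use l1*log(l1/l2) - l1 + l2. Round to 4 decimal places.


KL divergence for Poisson:
KL = l1*log(l1/l2) - l1 + l2.
l1 = 3, l2 = 2.
log(3/2) = 0.405465.
l1*log(l1/l2) = 3 * 0.405465 = 1.216395.
KL = 1.216395 - 3 + 2 = 0.2164

0.2164


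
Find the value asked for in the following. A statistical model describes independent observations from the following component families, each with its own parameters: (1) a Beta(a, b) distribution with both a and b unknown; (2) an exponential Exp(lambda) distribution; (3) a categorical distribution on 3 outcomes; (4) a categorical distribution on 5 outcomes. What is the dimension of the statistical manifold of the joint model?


The dimension of a statistical manifold equals the number of free
(independent) real parameters of the model. For a product of independent
blocks the parameter counts add.
- Beta (a, b): 2.
- exponential (lambda): 1.
- categorical on 3 outcomes (probabilities sum to 1): 3-1 = 2.
- categorical on 5 outcomes (probabilities sum to 1): 5-1 = 4.
Total = 2 + 1 + 2 + 4 = 9.
Dimension = 9

9


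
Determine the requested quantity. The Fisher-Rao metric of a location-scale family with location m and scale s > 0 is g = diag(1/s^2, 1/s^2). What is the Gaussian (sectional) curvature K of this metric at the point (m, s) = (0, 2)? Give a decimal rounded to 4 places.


The metric has the form g = (A dm^2 + B ds^2)/s^2 with A = 1, B = 1.
Substitute u = sqrt(A/B)*m: g = B*(du^2 + ds^2)/s^2, i.e. B times the
Poincare upper half-plane metric, which has constant Gaussian curvature -1.
Scaling a 2D metric by a constant c divides the Gaussian curvature by c,
so K = -1/B = -1/(1) = -1.0000 everywhere (the point (m, s) = (0, 2) is irrelevant:
the curvature is constant).
The requested Gaussian curvature is K = -1.0000.

-1.0000


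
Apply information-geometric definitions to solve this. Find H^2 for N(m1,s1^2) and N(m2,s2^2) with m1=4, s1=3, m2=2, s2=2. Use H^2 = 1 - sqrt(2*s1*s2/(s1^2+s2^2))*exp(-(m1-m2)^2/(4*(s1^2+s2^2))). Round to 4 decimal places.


Squared Hellinger distance for Gaussians:
H^2 = 1 - sqrt(2*s1*s2/(s1^2+s2^2)) * exp(-(m1-m2)^2/(4*(s1^2+s2^2))).
s1^2 = 9, s2^2 = 4, s1^2+s2^2 = 13.
sqrt(2*3*2/(13)) = 0.960769.
(m1-m2)^2 = (2)^2 = 4.
exp(-4/(4*13)) = exp(-0.076923) = 0.925961.
H^2 = 1 - 0.960769*0.925961 = 0.1104

0.1104


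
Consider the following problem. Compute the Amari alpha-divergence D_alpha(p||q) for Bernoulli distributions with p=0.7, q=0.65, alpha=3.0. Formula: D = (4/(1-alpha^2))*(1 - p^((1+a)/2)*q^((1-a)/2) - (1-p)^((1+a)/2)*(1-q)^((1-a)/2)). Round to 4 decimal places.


Amari alpha-divergence:
D = (4/(1-alpha^2))*(1 - p^((1+a)/2)*q^((1-a)/2) - (1-p)^((1+a)/2)*(1-q)^((1-a)/2)).
alpha = 3.0, p = 0.7, q = 0.65.
e1 = (1+alpha)/2 = 2.0, e2 = (1-alpha)/2 = -1.0.
t1 = p^e1 * q^e2 = 0.7^2.0 * 0.65^-1.0 = 0.753846.
t2 = (1-p)^e1 * (1-q)^e2 = 0.3^2.0 * 0.35^-1.0 = 0.257143.
4/(1-alpha^2) = -0.5.
D = -0.5*(1 - 0.753846 - 0.257143) = 0.0055

0.0055


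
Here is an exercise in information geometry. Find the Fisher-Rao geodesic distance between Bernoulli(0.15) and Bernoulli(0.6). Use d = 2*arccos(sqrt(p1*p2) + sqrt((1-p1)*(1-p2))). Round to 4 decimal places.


Geodesic distance on Bernoulli manifold:
d(p1,p2) = 2*arccos(sqrt(p1*p2) + sqrt((1-p1)*(1-p2))).
sqrt(p1*p2) = sqrt(0.15*0.6) = 0.3.
sqrt((1-p1)*(1-p2)) = sqrt(0.85*0.4) = 0.583095.
arg = 0.3 + 0.583095 = 0.883095.
d = 2*arccos(0.883095) = 0.9768

0.9768


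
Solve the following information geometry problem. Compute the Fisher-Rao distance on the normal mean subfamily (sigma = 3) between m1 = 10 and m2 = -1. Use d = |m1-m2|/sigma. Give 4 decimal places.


On the fixed-variance normal subfamily, geodesic distance = |m1-m2|/sigma.
|10 - -1| = 11.
sigma = 3.
d = 11/3 = 3.6667

3.6667


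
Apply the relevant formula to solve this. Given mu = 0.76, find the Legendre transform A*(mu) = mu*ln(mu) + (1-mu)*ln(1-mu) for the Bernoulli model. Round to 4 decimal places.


Legendre transform for Bernoulli:
A*(mu) = mu*log(mu) + (1-mu)*log(1-mu).
mu = 0.76, 1-mu = 0.24.
mu*log(mu) = 0.76*log(0.76) = -0.208572.
(1-mu)*log(1-mu) = 0.24*log(0.24) = -0.342508.
A* = -0.208572 + -0.342508 = -0.5511

-0.5511


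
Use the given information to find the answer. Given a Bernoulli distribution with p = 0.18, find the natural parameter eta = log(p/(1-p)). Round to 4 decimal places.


Natural parameter for Bernoulli: eta = log(p/(1-p)).
p = 0.18, 1-p = 0.82.
p/(1-p) = 0.219512.
eta = log(0.219512) = -1.5163

-1.5163


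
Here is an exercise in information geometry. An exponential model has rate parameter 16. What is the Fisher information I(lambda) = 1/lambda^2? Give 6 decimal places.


Fisher information for exponential: I(lambda) = 1/lambda^2.
lambda = 16, lambda^2 = 256.
I = 1/256 = 0.003906

0.003906


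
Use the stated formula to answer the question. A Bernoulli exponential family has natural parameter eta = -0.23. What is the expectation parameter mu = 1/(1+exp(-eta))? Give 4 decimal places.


Dual coordinate (expectation parameter) for Bernoulli:
mu = 1/(1+exp(-eta)).
eta = -0.23.
exp(-eta) = exp(0.23) = 1.2586.
mu = 1/(1+1.2586) = 0.4428

0.4428


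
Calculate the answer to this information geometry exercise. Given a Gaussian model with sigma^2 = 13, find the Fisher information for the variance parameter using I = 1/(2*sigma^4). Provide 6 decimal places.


Fisher information for variance: I(sigma^2) = 1/(2*sigma^4).
sigma^2 = 13, so sigma^4 = 169.
I = 1/(2*169) = 1/338 = 0.002959

0.002959


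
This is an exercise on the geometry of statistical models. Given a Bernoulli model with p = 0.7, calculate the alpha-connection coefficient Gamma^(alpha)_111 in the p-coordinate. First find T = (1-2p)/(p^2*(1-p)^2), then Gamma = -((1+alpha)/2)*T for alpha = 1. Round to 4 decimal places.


Skewness (Amari-Chentsov) tensor: T = (1-2p)/(p^2*(1-p)^2).
p = 0.7, 1-2p = -0.4, p^2 = 0.49, (1-p)^2 = 0.09.
T = -0.4/(0.49 * 0.09) = -9.070295.
In the p-coordinate, Gamma^(alpha) = Gamma^(0) - (alpha/2)*T with Gamma^(0) = (1/2)*g'(p) = -T/2,
so Gamma^(alpha) = -((1+alpha)/2)*T.
alpha = 1, -(1+alpha)/2 = -1.0.
Gamma = -1.0 * -9.070295 = 9.0703

9.0703


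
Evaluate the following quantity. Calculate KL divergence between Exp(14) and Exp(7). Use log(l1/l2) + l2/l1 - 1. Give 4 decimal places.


KL divergence for exponential family:
KL = log(l1/l2) + l2/l1 - 1.
log(14/7) = 0.693147.
7/14 = 0.5.
KL = 0.693147 + 0.5 - 1 = 0.1931

0.1931


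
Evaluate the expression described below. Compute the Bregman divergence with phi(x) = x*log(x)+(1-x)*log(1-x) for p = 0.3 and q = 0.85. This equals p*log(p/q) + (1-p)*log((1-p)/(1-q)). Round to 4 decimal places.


Bregman divergence with negative entropy generator:
D = p*log(p/q) + (1-p)*log((1-p)/(1-q)).
p = 0.3, q = 0.85.
p*log(p/q) = 0.3*log(0.3/0.85) = -0.312436.
(1-p)*log((1-p)/(1-q)) = 0.7*log(0.7/0.15) = 1.078312.
D = -0.312436 + 1.078312 = 0.7659

0.7659


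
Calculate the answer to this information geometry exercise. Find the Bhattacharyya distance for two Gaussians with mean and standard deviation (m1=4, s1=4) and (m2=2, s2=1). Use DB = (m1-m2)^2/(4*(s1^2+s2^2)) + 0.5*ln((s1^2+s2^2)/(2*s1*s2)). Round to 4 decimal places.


Bhattacharyya distance between two Gaussians:
DB = (m1-m2)^2/(4*(s1^2+s2^2)) + (1/2)*ln((s1^2+s2^2)/(2*s1*s2)).
(m1-m2)^2 = (2)^2 = 4.
s1^2+s2^2 = 16 + 1 = 17.
term1 = 4/68 = 0.058824.
term2 = 0.5*ln(17/8.0) = 0.376886.
DB = 0.058824 + 0.376886 = 0.4357

0.4357


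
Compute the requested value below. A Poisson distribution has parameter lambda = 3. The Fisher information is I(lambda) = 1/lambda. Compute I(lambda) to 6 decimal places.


Fisher information for Poisson: I(lambda) = 1/lambda.
lambda = 3.
I(lambda) = 1/3 = 0.333333

0.333333


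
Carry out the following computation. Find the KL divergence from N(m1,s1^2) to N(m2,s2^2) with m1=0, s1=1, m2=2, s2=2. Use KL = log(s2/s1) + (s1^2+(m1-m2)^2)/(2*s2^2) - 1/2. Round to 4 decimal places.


KL divergence between normal distributions:
KL = log(s2/s1) + (s1^2 + (m1-m2)^2)/(2*s2^2) - 1/2.
log(2/1) = 0.693147.
(1^2 + (0-2)^2)/(2*2^2) = (1 + 4)/8 = 0.625.
KL = 0.693147 + 0.625 - 0.5 = 0.8181

0.8181


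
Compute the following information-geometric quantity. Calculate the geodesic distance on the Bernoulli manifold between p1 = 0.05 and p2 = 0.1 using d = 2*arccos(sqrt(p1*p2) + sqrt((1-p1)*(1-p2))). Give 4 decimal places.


Geodesic distance on Bernoulli manifold:
d(p1,p2) = 2*arccos(sqrt(p1*p2) + sqrt((1-p1)*(1-p2))).
sqrt(p1*p2) = sqrt(0.05*0.1) = 0.070711.
sqrt((1-p1)*(1-p2)) = sqrt(0.95*0.9) = 0.924662.
arg = 0.070711 + 0.924662 = 0.995373.
d = 2*arccos(0.995373) = 0.1925

0.1925


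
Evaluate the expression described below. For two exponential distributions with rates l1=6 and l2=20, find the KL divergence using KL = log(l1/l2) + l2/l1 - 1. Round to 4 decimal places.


KL divergence for exponential family:
KL = log(l1/l2) + l2/l1 - 1.
log(6/20) = -1.203973.
20/6 = 3.333333.
KL = -1.203973 + 3.333333 - 1 = 1.1294

1.1294


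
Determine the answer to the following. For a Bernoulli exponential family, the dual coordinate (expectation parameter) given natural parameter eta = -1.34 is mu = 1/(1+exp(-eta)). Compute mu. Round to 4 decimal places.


Dual coordinate (expectation parameter) for Bernoulli:
mu = 1/(1+exp(-eta)).
eta = -1.34.
exp(-eta) = exp(1.34) = 3.819044.
mu = 1/(1+3.819044) = 0.2075

0.2075


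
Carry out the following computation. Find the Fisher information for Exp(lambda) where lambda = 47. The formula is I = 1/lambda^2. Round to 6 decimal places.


Fisher information for exponential: I(lambda) = 1/lambda^2.
lambda = 47, lambda^2 = 2209.
I = 1/2209 = 0.000453

0.000453


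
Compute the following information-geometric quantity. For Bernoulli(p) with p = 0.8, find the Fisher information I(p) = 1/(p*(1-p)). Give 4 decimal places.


For Bernoulli(p), Fisher information is I(p) = 1/(p*(1-p)).
p = 0.8, 1-p = 0.2.
p*(1-p) = 0.16.
I(p) = 1/0.16 = 6.2500

6.2500


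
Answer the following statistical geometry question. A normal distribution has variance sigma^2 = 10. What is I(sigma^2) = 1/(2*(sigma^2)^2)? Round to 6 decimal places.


Fisher information for variance: I(sigma^2) = 1/(2*sigma^4).
sigma^2 = 10, so sigma^4 = 100.
I = 1/(2*100) = 1/200 = 0.005000

0.005000


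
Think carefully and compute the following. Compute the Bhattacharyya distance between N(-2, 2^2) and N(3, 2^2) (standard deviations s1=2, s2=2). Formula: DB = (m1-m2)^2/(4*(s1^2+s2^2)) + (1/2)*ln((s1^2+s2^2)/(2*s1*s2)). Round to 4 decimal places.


Bhattacharyya distance between two Gaussians:
DB = (m1-m2)^2/(4*(s1^2+s2^2)) + (1/2)*ln((s1^2+s2^2)/(2*s1*s2)).
(m1-m2)^2 = (-5)^2 = 25.
s1^2+s2^2 = 4 + 4 = 8.
term1 = 25/32 = 0.78125.
term2 = 0.5*ln(8/8.0) = 0.0.
DB = 0.78125 + 0.0 = 0.7813

0.7813


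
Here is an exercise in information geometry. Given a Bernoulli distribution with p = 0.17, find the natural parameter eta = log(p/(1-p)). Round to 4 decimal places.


Natural parameter for Bernoulli: eta = log(p/(1-p)).
p = 0.17, 1-p = 0.83.
p/(1-p) = 0.204819.
eta = log(0.204819) = -1.5856

-1.5856


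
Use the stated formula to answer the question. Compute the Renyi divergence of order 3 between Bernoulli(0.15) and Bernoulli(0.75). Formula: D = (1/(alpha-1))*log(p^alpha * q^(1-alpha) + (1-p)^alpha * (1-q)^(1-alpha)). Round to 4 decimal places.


Renyi divergence of order alpha between Bernoulli distributions:
D = (1/(alpha-1))*log(p^alpha * q^(1-alpha) + (1-p)^alpha * (1-q)^(1-alpha)).
alpha = 3, p = 0.15, q = 0.75.
p^alpha * q^(1-alpha) = 0.15^3 * 0.75^-2 = 0.006.
(1-p)^alpha * (1-q)^(1-alpha) = 0.85^3 * 0.25^-2 = 9.826.
sum = 0.006 + 9.826 = 9.832.
D = (1/2)*log(9.832) = 1.1428

1.1428


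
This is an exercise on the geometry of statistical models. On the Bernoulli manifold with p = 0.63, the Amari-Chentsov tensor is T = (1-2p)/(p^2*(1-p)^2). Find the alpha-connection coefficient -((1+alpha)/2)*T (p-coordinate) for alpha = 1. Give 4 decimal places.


Skewness (Amari-Chentsov) tensor: T = (1-2p)/(p^2*(1-p)^2).
p = 0.63, 1-2p = -0.26, p^2 = 0.3969, (1-p)^2 = 0.1369.
T = -0.26/(0.3969 * 0.1369) = -4.785076.
In the p-coordinate, Gamma^(alpha) = Gamma^(0) - (alpha/2)*T with Gamma^(0) = (1/2)*g'(p) = -T/2,
so Gamma^(alpha) = -((1+alpha)/2)*T.
alpha = 1, -(1+alpha)/2 = -1.0.
Gamma = -1.0 * -4.785076 = 4.7851

4.7851


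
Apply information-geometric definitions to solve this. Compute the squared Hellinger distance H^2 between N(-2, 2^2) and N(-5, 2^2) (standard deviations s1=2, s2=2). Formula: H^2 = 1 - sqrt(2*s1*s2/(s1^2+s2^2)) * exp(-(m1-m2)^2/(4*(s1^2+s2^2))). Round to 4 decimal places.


Squared Hellinger distance for Gaussians:
H^2 = 1 - sqrt(2*s1*s2/(s1^2+s2^2)) * exp(-(m1-m2)^2/(4*(s1^2+s2^2))).
s1^2 = 4, s2^2 = 4, s1^2+s2^2 = 8.
sqrt(2*2*2/(8)) = 1.0.
(m1-m2)^2 = (3)^2 = 9.
exp(-9/(4*8)) = exp(-0.28125) = 0.75484.
H^2 = 1 - 1.0*0.75484 = 0.2452

0.2452


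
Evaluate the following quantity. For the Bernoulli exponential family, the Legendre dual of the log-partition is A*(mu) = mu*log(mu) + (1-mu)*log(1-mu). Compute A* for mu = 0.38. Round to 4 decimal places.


Legendre transform for Bernoulli:
A*(mu) = mu*log(mu) + (1-mu)*log(1-mu).
mu = 0.38, 1-mu = 0.62.
mu*log(mu) = 0.38*log(0.38) = -0.367682.
(1-mu)*log(1-mu) = 0.62*log(0.62) = -0.296382.
A* = -0.367682 + -0.296382 = -0.6641

-0.6641


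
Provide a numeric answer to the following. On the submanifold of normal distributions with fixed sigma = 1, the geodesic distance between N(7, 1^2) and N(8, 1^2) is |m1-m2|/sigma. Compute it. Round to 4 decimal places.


On the fixed-variance normal subfamily, geodesic distance = |m1-m2|/sigma.
|7 - 8| = 1.
sigma = 1.
d = 1/1 = 1.0000

1.0000


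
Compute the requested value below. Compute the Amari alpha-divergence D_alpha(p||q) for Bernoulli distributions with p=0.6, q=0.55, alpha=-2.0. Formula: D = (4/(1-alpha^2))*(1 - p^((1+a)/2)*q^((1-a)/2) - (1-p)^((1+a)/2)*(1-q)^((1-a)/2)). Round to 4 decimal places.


Amari alpha-divergence:
D = (4/(1-alpha^2))*(1 - p^((1+a)/2)*q^((1-a)/2) - (1-p)^((1+a)/2)*(1-q)^((1-a)/2)).
alpha = -2.0, p = 0.6, q = 0.55.
e1 = (1+alpha)/2 = -0.5, e2 = (1-alpha)/2 = 1.5.
t1 = p^e1 * q^e2 = 0.6^-0.5 * 0.55^1.5 = 0.526585.
t2 = (1-p)^e1 * (1-q)^e2 = 0.4^-0.5 * 0.45^1.5 = 0.477297.
4/(1-alpha^2) = -1.333333.
D = -1.333333*(1 - 0.526585 - 0.477297) = 0.0052

0.0052


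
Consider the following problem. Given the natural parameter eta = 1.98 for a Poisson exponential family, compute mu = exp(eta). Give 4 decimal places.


Expectation parameter for Poisson exponential family:
mu = exp(eta).
eta = 1.98.
mu = exp(1.98) = 7.2427

7.2427


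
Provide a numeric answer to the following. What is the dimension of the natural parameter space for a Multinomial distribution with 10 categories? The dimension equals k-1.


Exponential family dimension calculation:
For Multinomial with k=10 categories, dim = k-1 = 9.

9


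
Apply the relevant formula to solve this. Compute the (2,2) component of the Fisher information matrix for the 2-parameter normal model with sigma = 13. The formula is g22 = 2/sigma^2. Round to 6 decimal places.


For the 2-parameter normal family, the Fisher metric has:
  g11 = 1/sigma^2, g22 = 2/sigma^2.
sigma = 13, sigma^2 = 169.
g22 = 0.011834

0.011834


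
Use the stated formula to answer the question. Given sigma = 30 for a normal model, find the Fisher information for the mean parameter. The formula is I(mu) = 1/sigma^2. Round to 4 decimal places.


The Fisher information for the mean of a normal distribution is I(mu) = 1/sigma^2.
sigma = 30, so sigma^2 = 900.
I(mu) = 1/900 = 0.0011

0.0011


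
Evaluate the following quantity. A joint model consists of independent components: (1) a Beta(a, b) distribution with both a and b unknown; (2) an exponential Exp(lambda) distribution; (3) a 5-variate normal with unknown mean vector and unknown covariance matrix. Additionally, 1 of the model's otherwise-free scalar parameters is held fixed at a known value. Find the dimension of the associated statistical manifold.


The dimension of a statistical manifold equals the number of free
(independent) real parameters of the model. For a product of independent
blocks the parameter counts add.
- Beta (a, b): 2.
- exponential (lambda): 1.
- 5-variate normal: 5 (mean) + 5*6/2 = 15 (symmetric covariance) = 20.
Total = 2 + 1 + 20 = 23.
1 parameter(s) fixed at known values: 23 - 1 = 22.
Dimension = 22

22
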